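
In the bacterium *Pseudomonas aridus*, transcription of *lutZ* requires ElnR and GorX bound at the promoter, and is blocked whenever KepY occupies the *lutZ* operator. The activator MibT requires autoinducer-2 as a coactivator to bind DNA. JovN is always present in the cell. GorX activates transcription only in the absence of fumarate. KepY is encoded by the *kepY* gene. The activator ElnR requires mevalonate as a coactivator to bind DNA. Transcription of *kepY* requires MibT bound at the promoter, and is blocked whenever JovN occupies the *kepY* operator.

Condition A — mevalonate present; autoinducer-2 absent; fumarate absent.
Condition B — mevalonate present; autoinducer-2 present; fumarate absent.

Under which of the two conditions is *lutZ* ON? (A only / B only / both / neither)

Condition A:
Mevalonate is present, so ElnR is active.
JovN is produced constitutively and is active.
Autoinducer-2 is absent, so MibT is inactive.
With repressor JovN bound, *kepY* is not transcribed.
So KepY is not produced.
Fumarate is absent, so GorX is active.
No repressor is bound and ElnR and GorX are active, so *lutZ* is transcribed.
→ *lutZ* is ON in A.
Condition B:
Mevalonate is present, so ElnR is active.
JovN is produced constitutively and is active.
Autoinducer-2 is present, so MibT is active.
With repressor JovN bound, *kepY* is not transcribed.
So KepY is not produced.
Fumarate is absent, so GorX is active.
No repressor is bound and ElnR and GorX are active, so *lutZ* is transcribed.
→ *lutZ* is ON in B.

both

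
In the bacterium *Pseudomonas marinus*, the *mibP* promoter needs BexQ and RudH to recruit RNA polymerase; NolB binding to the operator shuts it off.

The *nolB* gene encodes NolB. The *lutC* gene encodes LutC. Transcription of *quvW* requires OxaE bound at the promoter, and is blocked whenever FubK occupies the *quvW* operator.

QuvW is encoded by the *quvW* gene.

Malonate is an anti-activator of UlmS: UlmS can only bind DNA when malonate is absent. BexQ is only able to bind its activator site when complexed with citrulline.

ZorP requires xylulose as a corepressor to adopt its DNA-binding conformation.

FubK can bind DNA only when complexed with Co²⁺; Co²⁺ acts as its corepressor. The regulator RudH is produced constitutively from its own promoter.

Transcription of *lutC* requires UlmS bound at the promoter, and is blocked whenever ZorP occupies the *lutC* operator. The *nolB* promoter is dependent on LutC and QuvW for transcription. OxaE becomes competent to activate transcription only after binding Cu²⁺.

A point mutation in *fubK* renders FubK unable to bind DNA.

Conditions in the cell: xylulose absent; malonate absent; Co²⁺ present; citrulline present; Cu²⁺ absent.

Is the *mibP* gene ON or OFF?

ON

Citrulline is present, so BexQ is active.
Malonate is absent, so UlmS is active.
Xylulose is absent, so ZorP is inactive.
No repressor is bound and UlmS is active, so *lutC* is transcribed.
So LutC is produced and active.
Cu²⁺ is absent, so OxaE is inactive.
FubK is non-functional in this strain, so it has no effect.
Required activator OxaE is absent, so *quvW* is not transcribed.
So QuvW is not produced.
Required activator QuvW is absent, so *nolB* is not transcribed.
So NolB is not produced.
RudH is produced constitutively and is active.
No repressor is bound and BexQ and RudH are active, so *mibP* is transcribed.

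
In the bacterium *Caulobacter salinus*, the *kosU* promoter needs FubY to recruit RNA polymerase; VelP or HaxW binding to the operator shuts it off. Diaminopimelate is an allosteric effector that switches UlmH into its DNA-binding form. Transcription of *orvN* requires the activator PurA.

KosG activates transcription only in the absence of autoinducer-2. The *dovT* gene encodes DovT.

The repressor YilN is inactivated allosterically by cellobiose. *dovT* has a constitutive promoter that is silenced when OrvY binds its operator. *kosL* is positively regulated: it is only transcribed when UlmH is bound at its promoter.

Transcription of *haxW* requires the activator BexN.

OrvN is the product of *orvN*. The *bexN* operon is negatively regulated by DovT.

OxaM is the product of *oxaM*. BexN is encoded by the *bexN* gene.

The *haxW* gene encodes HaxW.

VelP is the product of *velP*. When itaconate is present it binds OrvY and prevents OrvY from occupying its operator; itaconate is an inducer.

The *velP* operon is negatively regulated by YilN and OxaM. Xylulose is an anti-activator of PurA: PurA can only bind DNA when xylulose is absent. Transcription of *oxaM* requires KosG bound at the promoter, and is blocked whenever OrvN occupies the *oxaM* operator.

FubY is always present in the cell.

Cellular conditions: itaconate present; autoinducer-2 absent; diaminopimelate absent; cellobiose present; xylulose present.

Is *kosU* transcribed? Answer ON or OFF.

Cellobiose is present, so YilN is inactive.
Autoinducer-2 is absent, so KosG is active.
Xylulose is present, so PurA is inactive.
Required activator PurA is absent, so *orvN* is not transcribed.
So OrvN is not produced.
No repressor is bound and KosG is active, so *oxaM* is transcribed.
So OxaM is produced and active.
With repressor OxaM bound, *velP* is not transcribed.
So VelP is not produced.
FubY is produced constitutively and is active.
Itaconate is present, so OrvY is inactive.
With no repressor bound, *dovT* is transcribed.
So DovT is produced and active.
With repressor DovT bound, *bexN* is not transcribed.
So BexN is not produced.
Required activator BexN is absent, so *haxW* is not transcribed.
So HaxW is not produced.
No repressor is bound and FubY is active, so *kosU* is transcribed.

ON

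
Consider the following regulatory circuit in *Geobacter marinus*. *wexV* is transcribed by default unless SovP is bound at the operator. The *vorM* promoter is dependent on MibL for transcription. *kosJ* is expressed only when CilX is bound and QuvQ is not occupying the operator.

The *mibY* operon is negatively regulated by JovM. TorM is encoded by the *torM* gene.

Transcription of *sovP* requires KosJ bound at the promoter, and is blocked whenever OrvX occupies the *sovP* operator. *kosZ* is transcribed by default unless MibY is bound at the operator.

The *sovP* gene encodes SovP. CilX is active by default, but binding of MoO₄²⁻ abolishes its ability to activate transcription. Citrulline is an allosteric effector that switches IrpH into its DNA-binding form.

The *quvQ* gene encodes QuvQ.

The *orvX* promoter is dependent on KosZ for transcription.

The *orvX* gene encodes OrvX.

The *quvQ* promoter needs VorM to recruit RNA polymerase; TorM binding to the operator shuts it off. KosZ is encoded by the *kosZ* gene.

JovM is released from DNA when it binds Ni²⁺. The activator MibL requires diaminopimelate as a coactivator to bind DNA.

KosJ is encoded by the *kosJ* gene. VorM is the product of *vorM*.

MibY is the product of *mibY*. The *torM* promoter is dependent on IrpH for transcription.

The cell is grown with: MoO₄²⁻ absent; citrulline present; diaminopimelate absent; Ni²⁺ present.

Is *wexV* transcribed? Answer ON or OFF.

OFF

Ni²⁺ is present, so JovM is inactive.
With no repressor bound, *mibY* is transcribed.
So MibY is produced and active.
With repressor MibY bound, *kosZ* is not transcribed.
So KosZ is not produced.
Required activator KosZ is absent, so *orvX* is not transcribed.
So OrvX is not produced.
MoO₄²⁻ is absent, so CilX is active.
Diaminopimelate is absent, so MibL is inactive.
Required activator MibL is absent, so *vorM* is not transcribed.
So VorM is not produced.
Citrulline is present, so IrpH is active.
No repressor is bound and IrpH is active, so *torM* is transcribed.
So TorM is produced and active.
With repressor TorM bound, *quvQ* is not transcribed.
So QuvQ is not produced.
No repressor is bound and CilX is active, so *kosJ* is transcribed.
So KosJ is produced and active.
No repressor is bound and KosJ is active, so *sovP* is transcribed.
So SovP is produced and active.
With repressor SovP bound, *wexV* is not transcribed.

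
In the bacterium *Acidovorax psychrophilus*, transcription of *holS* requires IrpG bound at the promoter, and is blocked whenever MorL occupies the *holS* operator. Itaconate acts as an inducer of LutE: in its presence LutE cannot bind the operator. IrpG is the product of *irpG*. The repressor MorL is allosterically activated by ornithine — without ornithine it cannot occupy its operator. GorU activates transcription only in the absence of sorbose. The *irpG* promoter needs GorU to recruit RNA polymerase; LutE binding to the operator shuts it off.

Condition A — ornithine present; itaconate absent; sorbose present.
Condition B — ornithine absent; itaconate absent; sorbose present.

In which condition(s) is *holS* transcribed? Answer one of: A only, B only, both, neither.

Condition A:
Ornithine is present, so MorL is active.
Itaconate is absent, so LutE is active.
Sorbose is present, so GorU is inactive.
With repressor LutE bound, *irpG* is not transcribed.
So IrpG is not produced.
With repressor MorL bound, *holS* is not transcribed.
→ *holS* is OFF in A.
Condition B:
Ornithine is absent, so MorL is inactive.
Itaconate is absent, so LutE is active.
Sorbose is present, so GorU is inactive.
With repressor LutE bound, *irpG* is not transcribed.
So IrpG is not produced.
Required activator IrpG is absent, so *holS* is not transcribed.
→ *holS* is OFF in B.

neither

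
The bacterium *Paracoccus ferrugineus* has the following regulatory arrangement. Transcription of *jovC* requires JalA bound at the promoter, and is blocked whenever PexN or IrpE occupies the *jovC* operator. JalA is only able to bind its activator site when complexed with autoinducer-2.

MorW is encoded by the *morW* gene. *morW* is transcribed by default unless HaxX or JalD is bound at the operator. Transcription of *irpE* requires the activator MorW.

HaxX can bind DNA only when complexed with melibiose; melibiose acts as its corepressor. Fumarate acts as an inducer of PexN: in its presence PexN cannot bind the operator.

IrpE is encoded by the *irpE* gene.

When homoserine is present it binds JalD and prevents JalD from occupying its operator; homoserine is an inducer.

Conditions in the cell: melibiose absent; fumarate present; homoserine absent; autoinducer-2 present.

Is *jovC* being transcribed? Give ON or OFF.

ON

Fumarate is present, so PexN is inactive.
Melibiose is absent, so HaxX is inactive.
Homoserine is absent, so JalD is active.
With repressor JalD bound, *morW* is not transcribed.
So MorW is not produced.
Required activator MorW is absent, so *irpE* is not transcribed.
So IrpE is not produced.
Autoinducer-2 is present, so JalA is active.
No repressor is bound and JalA is active, so *jovC* is transcribed.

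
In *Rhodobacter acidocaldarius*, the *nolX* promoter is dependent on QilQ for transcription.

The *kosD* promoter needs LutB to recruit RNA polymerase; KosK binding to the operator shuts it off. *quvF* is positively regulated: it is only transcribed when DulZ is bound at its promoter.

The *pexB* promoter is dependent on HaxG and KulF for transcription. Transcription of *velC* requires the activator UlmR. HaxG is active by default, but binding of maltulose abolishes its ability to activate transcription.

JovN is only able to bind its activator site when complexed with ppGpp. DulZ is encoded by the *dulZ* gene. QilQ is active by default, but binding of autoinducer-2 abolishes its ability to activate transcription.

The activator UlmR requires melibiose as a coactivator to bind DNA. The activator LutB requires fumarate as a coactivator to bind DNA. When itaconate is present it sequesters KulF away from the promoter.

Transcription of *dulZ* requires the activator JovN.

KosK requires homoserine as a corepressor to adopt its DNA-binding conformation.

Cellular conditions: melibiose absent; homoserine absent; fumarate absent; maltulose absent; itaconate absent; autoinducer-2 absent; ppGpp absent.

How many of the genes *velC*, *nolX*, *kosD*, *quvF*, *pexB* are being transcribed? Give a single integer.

2

Melibiose is absent, so UlmR is inactive.
Required activator UlmR is absent, so *velC* is not transcribed.
→ *velC* is OFF.
Autoinducer-2 is absent, so QilQ is active.
No repressor is bound and QilQ is active, so *nolX* is transcribed.
→ *nolX* is ON.
Homoserine is absent, so KosK is inactive.
Fumarate is absent, so LutB is inactive.
Required activator LutB is absent, so *kosD* is not transcribed.
→ *kosD* is OFF.
ppGpp is absent, so JovN is inactive.
Required activator JovN is absent, so *dulZ* is not transcribed.
So DulZ is not produced.
Required activator DulZ is absent, so *quvF* is not transcribed.
→ *quvF* is OFF.
Maltulose is absent, so HaxG is active.
Itaconate is absent, so KulF is active.
No repressor is bound and HaxG and KulF are active, so *pexB* is transcribed.
→ *pexB* is ON.
2 of the 5 genes are transcribed.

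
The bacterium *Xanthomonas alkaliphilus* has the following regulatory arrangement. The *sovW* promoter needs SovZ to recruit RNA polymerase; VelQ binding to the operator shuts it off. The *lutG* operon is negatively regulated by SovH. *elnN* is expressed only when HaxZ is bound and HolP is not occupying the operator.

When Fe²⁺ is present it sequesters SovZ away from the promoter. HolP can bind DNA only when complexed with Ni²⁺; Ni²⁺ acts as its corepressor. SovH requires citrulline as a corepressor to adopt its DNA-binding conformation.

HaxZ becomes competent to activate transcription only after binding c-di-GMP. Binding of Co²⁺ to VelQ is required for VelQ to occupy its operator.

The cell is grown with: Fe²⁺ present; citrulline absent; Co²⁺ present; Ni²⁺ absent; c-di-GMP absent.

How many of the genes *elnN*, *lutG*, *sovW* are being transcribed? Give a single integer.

Ni²⁺ is absent, so HolP is inactive.
c-di-GMP is absent, so HaxZ is inactive.
Required activator HaxZ is absent, so *elnN* is not transcribed.
→ *elnN* is OFF.
Citrulline is absent, so SovH is inactive.
With no repressor bound, *lutG* is transcribed.
→ *lutG* is ON.
Co²⁺ is present, so VelQ is active.
Fe²⁺ is present, so SovZ is inactive.
With repressor VelQ bound, *sovW* is not transcribed.
→ *sovW* is OFF.
1 of the 3 genes is transcribed.

1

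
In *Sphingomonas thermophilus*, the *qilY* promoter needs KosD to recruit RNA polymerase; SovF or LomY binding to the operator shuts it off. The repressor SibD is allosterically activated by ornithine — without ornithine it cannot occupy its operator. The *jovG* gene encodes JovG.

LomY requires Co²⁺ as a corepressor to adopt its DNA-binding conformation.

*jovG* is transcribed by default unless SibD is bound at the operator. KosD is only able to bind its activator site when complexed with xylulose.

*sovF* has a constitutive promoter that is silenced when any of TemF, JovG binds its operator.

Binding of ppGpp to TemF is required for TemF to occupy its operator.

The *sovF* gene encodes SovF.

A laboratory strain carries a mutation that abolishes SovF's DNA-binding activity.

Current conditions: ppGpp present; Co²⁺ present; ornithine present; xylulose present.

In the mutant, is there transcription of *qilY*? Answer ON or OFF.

SovF is non-functional in this strain, so it has no effect.
Xylulose is present, so KosD is active.
Co²⁺ is present, so LomY is active.
With repressor LomY bound, *qilY* is not transcribed.

OFF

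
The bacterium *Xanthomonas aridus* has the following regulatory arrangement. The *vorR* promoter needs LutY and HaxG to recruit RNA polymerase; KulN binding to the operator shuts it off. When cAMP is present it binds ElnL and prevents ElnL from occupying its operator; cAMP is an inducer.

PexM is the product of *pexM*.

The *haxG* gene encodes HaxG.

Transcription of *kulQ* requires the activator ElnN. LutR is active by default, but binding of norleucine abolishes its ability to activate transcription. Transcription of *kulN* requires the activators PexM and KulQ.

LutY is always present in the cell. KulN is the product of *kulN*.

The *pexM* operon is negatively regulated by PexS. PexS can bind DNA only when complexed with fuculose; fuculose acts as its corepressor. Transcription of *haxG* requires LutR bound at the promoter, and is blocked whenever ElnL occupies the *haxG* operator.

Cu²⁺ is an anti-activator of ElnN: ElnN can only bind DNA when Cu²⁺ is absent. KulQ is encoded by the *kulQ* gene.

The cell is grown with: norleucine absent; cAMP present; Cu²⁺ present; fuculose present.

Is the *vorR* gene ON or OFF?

ON

LutY is produced constitutively and is active.
Norleucine is absent, so LutR is active.
cAMP is present, so ElnL is inactive.
No repressor is bound and LutR is active, so *haxG* is transcribed.
So HaxG is produced and active.
Fuculose is present, so PexS is active.
With repressor PexS bound, *pexM* is not transcribed.
So PexM is not produced.
Cu²⁺ is present, so ElnN is inactive.
Required activator ElnN is absent, so *kulQ* is not transcribed.
So KulQ is not produced.
Required activator PexM is absent, so *kulN* is not transcribed.
So KulN is not produced.
No repressor is bound and LutY and HaxG are active, so *vorR* is transcribed.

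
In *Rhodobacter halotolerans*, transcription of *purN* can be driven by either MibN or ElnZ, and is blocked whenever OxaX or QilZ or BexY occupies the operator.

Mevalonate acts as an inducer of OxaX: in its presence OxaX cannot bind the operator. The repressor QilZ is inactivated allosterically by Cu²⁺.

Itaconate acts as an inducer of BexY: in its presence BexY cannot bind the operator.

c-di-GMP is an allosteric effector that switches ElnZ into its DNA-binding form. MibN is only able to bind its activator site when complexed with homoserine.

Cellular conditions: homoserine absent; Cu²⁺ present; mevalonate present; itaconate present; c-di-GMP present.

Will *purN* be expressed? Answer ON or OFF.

ON

Mevalonate is present, so OxaX is inactive.
Cu²⁺ is present, so QilZ is inactive.
Homoserine is absent, so MibN is inactive.
Itaconate is present, so BexY is inactive.
c-di-GMP is present, so ElnZ is active.
Activator ElnZ is present, so *purN* is transcribed.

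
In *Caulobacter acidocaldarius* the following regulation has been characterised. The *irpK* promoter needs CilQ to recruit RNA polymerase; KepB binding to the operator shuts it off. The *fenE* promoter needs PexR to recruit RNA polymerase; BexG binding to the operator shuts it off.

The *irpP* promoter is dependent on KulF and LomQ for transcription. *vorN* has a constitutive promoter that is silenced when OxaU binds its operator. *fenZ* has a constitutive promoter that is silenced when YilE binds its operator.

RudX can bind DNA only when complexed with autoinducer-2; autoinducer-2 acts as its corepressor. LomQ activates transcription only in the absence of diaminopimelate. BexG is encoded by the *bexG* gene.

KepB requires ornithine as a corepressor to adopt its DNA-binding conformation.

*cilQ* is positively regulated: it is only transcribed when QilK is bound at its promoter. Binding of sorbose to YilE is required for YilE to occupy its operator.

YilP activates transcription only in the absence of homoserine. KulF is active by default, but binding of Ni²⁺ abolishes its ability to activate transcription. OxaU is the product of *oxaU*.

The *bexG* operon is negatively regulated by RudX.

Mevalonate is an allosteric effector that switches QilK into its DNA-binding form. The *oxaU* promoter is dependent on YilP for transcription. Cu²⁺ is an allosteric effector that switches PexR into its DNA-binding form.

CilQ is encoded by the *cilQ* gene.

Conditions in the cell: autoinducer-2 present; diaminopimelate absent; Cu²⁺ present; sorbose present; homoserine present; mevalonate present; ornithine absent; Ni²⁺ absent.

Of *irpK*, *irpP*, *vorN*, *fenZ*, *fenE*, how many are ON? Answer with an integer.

Mevalonate is present, so QilK is active.
No repressor is bound and QilK is active, so *cilQ* is transcribed.
So CilQ is produced and active.
Ornithine is absent, so KepB is inactive.
No repressor is bound and CilQ is active, so *irpK* is transcribed.
→ *irpK* is ON.
Ni²⁺ is absent, so KulF is active.
Diaminopimelate is absent, so LomQ is active.
No repressor is bound and KulF and LomQ are active, so *irpP* is transcribed.
→ *irpP* is ON.
Homoserine is present, so YilP is inactive.
Required activator YilP is absent, so *oxaU* is not transcribed.
So OxaU is not produced.
With no repressor bound, *vorN* is transcribed.
→ *vorN* is ON.
Sorbose is present, so YilE is active.
With repressor YilE bound, *fenZ* is not transcribed.
→ *fenZ* is OFF.
Cu²⁺ is present, so PexR is active.
Autoinducer-2 is present, so RudX is active.
With repressor RudX bound, *bexG* is not transcribed.
So BexG is not produced.
No repressor is bound and PexR is active, so *fenE* is transcribed.
→ *fenE* is ON.
4 of the 5 genes are transcribed.

4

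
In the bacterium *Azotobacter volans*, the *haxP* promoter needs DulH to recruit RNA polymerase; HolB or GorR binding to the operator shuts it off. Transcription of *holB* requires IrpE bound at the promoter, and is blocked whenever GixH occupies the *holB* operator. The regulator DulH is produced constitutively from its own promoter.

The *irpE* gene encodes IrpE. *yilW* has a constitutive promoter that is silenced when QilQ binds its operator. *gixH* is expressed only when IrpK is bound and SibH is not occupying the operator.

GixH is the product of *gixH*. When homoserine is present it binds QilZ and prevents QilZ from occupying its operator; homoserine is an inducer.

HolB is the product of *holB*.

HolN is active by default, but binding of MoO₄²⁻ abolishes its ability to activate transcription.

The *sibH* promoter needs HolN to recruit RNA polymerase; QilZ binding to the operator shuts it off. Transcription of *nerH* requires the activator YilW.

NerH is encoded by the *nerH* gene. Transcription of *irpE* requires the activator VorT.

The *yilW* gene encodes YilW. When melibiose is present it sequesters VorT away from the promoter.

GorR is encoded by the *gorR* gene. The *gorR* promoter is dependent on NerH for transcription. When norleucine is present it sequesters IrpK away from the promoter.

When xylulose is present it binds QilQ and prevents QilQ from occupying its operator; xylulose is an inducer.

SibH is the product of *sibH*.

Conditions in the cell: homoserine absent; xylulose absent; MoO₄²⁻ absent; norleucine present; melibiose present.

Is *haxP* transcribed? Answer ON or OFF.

Melibiose is present, so VorT is inactive.
Required activator VorT is absent, so *irpE* is not transcribed.
So IrpE is not produced.
Homoserine is absent, so QilZ is active.
MoO₄²⁻ is absent, so HolN is active.
With repressor QilZ bound, *sibH* is not transcribed.
So SibH is not produced.
Norleucine is present, so IrpK is inactive.
Required activator IrpK is absent, so *gixH* is not transcribed.
So GixH is not produced.
Required activator IrpE is absent, so *holB* is not transcribed.
So HolB is not produced.
Xylulose is absent, so QilQ is active.
With repressor QilQ bound, *yilW* is not transcribed.
So YilW is not produced.
Required activator YilW is absent, so *nerH* is not transcribed.
So NerH is not produced.
Required activator NerH is absent, so *gorR* is not transcribed.
So GorR is not produced.
DulH is produced constitutively and is active.
No repressor is bound and DulH is active, so *haxP* is transcribed.

ON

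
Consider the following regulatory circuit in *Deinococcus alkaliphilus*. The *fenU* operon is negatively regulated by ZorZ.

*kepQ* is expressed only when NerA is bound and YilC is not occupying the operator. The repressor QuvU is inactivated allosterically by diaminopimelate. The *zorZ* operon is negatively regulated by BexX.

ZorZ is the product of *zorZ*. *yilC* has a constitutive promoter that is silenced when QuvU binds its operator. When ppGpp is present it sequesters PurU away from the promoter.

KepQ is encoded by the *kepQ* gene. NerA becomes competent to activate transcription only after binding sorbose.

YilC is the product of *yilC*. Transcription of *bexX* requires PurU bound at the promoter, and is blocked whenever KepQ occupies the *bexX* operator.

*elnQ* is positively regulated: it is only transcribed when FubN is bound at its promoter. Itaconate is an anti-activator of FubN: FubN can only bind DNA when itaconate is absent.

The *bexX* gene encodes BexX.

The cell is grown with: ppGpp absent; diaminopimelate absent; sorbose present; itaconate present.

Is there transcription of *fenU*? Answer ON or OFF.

Diaminopimelate is absent, so QuvU is active.
With repressor QuvU bound, *yilC* is not transcribed.
So YilC is not produced.
Sorbose is present, so NerA is active.
No repressor is bound and NerA is active, so *kepQ* is transcribed.
So KepQ is produced and active.
ppGpp is absent, so PurU is active.
With repressor KepQ bound, *bexX* is not transcribed.
So BexX is not produced.
With no repressor bound, *zorZ* is transcribed.
So ZorZ is produced and active.
With repressor ZorZ bound, *fenU* is not transcribed.

OFF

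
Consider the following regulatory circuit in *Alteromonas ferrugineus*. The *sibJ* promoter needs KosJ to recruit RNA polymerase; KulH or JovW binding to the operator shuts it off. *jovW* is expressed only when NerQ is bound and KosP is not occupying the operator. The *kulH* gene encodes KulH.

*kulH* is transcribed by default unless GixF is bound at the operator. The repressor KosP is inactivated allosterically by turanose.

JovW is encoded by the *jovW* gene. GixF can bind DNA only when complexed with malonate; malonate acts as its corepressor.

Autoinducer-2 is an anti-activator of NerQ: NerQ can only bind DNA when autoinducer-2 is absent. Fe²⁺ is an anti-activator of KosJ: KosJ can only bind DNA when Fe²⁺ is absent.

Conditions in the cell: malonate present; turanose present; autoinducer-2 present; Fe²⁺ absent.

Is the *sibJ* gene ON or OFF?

Fe²⁺ is absent, so KosJ is active.
Malonate is present, so GixF is active.
With repressor GixF bound, *kulH* is not transcribed.
So KulH is not produced.
Autoinducer-2 is present, so NerQ is inactive.
Turanose is present, so KosP is inactive.
Required activator NerQ is absent, so *jovW* is not transcribed.
So JovW is not produced.
No repressor is bound and KosJ is active, so *sibJ* is transcribed.

ON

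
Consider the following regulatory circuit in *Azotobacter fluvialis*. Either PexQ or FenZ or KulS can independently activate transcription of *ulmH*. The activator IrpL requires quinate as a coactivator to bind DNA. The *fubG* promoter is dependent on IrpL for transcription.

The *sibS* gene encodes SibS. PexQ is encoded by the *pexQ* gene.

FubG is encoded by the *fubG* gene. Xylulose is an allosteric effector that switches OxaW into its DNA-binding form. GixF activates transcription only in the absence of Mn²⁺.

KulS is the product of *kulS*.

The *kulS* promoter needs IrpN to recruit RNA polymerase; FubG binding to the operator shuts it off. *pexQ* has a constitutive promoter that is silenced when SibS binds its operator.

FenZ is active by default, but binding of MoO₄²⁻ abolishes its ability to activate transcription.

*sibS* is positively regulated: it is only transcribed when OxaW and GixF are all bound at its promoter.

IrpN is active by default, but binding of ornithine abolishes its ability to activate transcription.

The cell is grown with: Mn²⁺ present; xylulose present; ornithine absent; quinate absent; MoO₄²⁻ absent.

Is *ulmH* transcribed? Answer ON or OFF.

ON

Xylulose is present, so OxaW is active.
Mn²⁺ is present, so GixF is inactive.
Required activator GixF is absent, so *sibS* is not transcribed.
So SibS is not produced.
With no repressor bound, *pexQ* is transcribed.
So PexQ is produced and active.
MoO₄²⁻ is absent, so FenZ is active.
Quinate is absent, so IrpL is inactive.
Required activator IrpL is absent, so *fubG* is not transcribed.
So FubG is not produced.
Ornithine is absent, so IrpN is active.
No repressor is bound and IrpN is active, so *kulS* is transcribed.
So KulS is produced and active.
Activator PexQ is present, so *ulmH* is transcribed.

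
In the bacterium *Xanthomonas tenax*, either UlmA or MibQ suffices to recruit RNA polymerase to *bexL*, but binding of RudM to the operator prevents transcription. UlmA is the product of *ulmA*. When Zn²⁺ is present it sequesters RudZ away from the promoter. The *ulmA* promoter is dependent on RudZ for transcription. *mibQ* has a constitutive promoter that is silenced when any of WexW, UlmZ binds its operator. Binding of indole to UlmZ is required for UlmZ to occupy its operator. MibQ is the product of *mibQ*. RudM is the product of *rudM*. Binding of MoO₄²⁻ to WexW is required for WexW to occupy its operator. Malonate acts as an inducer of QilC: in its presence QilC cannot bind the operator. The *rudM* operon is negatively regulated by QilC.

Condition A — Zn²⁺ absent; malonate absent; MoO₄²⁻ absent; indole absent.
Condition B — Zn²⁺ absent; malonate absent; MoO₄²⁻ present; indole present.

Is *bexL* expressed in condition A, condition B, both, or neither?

both

Condition A:
Zn²⁺ is absent, so RudZ is active.
No repressor is bound and RudZ is active, so *ulmA* is transcribed.
So UlmA is produced and active.
Malonate is absent, so QilC is active.
With repressor QilC bound, *rudM* is not transcribed.
So RudM is not produced.
MoO₄²⁻ is absent, so WexW is inactive.
Indole is absent, so UlmZ is inactive.
With no repressor bound, *mibQ* is transcribed.
So MibQ is produced and active.
Activator UlmA is present, so *bexL* is transcribed.
→ *bexL* is ON in A.
Condition B:
Zn²⁺ is absent, so RudZ is active.
No repressor is bound and RudZ is active, so *ulmA* is transcribed.
So UlmA is produced and active.
Malonate is absent, so QilC is active.
With repressor QilC bound, *rudM* is not transcribed.
So RudM is not produced.
MoO₄²⁻ is present, so WexW is active.
Indole is present, so UlmZ is active.
With repressor WexW bound, *mibQ* is not transcribed.
So MibQ is not produced.
Activator UlmA is present, so *bexL* is transcribed.
→ *bexL* is ON in B.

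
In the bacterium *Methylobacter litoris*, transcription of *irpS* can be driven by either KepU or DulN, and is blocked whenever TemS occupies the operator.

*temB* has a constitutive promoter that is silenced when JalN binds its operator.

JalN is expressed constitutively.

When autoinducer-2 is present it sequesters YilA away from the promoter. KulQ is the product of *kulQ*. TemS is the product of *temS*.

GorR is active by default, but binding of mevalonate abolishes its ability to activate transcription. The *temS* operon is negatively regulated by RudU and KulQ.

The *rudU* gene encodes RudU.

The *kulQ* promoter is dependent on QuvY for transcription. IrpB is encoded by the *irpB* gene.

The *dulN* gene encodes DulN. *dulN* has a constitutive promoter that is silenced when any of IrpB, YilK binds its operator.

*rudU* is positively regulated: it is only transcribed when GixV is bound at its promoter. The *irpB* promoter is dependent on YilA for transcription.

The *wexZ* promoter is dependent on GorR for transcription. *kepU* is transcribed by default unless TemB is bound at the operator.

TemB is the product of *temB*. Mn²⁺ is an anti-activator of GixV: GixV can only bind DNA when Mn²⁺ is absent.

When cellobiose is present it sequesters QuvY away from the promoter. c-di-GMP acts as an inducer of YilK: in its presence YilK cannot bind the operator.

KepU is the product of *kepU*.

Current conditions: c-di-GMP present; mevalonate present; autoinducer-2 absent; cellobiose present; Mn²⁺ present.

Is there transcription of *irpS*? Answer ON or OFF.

OFF

JalN is produced constitutively and is active.
With repressor JalN bound, *temB* is not transcribed.
So TemB is not produced.
With no repressor bound, *kepU* is transcribed.
So KepU is produced and active.
Mn²⁺ is present, so GixV is inactive.
Required activator GixV is absent, so *rudU* is not transcribed.
So RudU is not produced.
Cellobiose is present, so QuvY is inactive.
Required activator QuvY is absent, so *kulQ* is not transcribed.
So KulQ is not produced.
With no repressor bound, *temS* is transcribed.
So TemS is produced and active.
Autoinducer-2 is absent, so YilA is active.
No repressor is bound and YilA is active, so *irpB* is transcribed.
So IrpB is produced and active.
c-di-GMP is present, so YilK is inactive.
With repressor IrpB bound, *dulN* is not transcribed.
So DulN is not produced.
With repressor TemS bound, *irpS* is not transcribed.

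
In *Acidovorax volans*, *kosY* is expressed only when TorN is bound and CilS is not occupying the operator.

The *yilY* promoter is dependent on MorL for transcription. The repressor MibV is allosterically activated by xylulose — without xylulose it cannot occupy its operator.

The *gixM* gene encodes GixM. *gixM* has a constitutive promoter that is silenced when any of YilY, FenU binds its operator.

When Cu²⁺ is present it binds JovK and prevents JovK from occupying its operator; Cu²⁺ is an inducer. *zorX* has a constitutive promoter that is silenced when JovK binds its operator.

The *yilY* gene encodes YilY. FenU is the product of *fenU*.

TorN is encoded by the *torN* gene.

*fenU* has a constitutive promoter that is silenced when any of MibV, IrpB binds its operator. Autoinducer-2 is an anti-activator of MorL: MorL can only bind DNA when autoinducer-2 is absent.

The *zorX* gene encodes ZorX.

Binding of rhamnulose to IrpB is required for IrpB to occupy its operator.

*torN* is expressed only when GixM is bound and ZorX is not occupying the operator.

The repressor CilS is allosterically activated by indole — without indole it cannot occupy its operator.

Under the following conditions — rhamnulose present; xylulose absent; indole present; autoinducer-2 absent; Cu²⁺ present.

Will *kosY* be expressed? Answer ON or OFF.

OFF

Indole is present, so CilS is active.
Cu²⁺ is present, so JovK is inactive.
With no repressor bound, *zorX* is transcribed.
So ZorX is produced and active.
Autoinducer-2 is absent, so MorL is active.
No repressor is bound and MorL is active, so *yilY* is transcribed.
So YilY is produced and active.
Xylulose is absent, so MibV is inactive.
Rhamnulose is present, so IrpB is active.
With repressor IrpB bound, *fenU* is not transcribed.
So FenU is not produced.
With repressor YilY bound, *gixM* is not transcribed.
So GixM is not produced.
With repressor ZorX bound, *torN* is not transcribed.
So TorN is not produced.
With repressor CilS bound, *kosY* is not transcribed.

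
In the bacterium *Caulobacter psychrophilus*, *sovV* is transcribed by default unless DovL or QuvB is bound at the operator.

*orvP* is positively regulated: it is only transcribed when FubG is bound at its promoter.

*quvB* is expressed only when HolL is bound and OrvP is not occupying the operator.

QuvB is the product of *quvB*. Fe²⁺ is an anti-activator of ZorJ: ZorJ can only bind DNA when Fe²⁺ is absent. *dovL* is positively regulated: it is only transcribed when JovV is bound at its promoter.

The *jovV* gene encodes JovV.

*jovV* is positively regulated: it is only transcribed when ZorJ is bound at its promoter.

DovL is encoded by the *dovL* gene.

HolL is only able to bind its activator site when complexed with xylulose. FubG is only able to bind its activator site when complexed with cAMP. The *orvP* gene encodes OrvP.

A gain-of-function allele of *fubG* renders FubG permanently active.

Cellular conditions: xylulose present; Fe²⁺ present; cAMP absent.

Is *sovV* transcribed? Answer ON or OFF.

ON

Fe²⁺ is present, so ZorJ is inactive.
Required activator ZorJ is absent, so *jovV* is not transcribed.
So JovV is not produced.
Required activator JovV is absent, so *dovL* is not transcribed.
So DovL is not produced.
FubG is constitutively active in this strain.
No repressor is bound and FubG is active, so *orvP* is transcribed.
So OrvP is produced and active.
Xylulose is present, so HolL is active.
With repressor OrvP bound, *quvB* is not transcribed.
So QuvB is not produced.
With no repressor bound, *sovV* is transcribed.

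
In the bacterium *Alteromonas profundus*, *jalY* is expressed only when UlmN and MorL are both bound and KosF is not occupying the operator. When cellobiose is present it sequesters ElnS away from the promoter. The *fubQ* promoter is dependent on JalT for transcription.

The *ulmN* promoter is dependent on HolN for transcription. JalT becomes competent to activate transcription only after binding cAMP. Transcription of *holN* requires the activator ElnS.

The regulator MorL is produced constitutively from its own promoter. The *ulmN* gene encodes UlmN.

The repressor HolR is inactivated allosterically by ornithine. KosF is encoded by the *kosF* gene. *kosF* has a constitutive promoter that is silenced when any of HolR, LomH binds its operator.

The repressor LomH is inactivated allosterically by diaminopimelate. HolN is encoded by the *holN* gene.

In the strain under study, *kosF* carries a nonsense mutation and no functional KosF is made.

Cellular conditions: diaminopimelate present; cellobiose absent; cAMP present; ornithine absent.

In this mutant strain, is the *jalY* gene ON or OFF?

Cellobiose is absent, so ElnS is active.
No repressor is bound and ElnS is active, so *holN* is transcribed.
So HolN is produced and active.
No repressor is bound and HolN is active, so *ulmN* is transcribed.
So UlmN is produced and active.
KosF is non-functional in this strain, so it has no effect.
MorL is produced constitutively and is active.
No repressor is bound and UlmN and MorL are active, so *jalY* is transcribed.

ON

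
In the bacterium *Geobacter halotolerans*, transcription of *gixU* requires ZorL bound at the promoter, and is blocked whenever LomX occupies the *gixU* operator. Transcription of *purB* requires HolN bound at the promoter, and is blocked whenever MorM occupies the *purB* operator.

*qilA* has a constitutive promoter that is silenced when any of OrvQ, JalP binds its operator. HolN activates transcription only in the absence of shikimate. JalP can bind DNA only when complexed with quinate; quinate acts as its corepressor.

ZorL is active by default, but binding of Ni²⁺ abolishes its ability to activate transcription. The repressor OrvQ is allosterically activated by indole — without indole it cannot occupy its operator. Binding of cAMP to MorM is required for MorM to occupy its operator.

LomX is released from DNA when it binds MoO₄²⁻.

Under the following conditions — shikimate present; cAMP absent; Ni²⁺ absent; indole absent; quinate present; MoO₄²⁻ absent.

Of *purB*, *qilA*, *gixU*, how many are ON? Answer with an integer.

0

cAMP is absent, so MorM is inactive.
Shikimate is present, so HolN is inactive.
Required activator HolN is absent, so *purB* is not transcribed.
→ *purB* is OFF.
Indole is absent, so OrvQ is inactive.
Quinate is present, so JalP is active.
With repressor JalP bound, *qilA* is not transcribed.
→ *qilA* is OFF.
Ni²⁺ is absent, so ZorL is active.
MoO₄²⁻ is absent, so LomX is active.
With repressor LomX bound, *gixU* is not transcribed.
→ *gixU* is OFF.
0 of the 3 genes are transcribed.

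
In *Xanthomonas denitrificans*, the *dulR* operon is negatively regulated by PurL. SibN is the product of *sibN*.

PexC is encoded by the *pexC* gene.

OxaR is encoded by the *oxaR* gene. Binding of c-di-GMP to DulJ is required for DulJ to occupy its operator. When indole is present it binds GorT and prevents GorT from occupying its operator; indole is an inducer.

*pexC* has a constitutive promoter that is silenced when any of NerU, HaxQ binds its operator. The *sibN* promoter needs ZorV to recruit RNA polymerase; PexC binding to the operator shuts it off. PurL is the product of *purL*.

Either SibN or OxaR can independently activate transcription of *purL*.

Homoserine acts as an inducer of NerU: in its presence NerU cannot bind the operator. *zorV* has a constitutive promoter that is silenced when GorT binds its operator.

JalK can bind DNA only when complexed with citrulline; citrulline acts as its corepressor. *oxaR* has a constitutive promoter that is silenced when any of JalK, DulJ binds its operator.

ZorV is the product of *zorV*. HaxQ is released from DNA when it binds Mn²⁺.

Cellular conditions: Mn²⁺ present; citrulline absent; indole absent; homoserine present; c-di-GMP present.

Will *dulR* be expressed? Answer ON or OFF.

Indole is absent, so GorT is active.
With repressor GorT bound, *zorV* is not transcribed.
So ZorV is not produced.
Homoserine is present, so NerU is inactive.
Mn²⁺ is present, so HaxQ is inactive.
With no repressor bound, *pexC* is transcribed.
So PexC is produced and active.
With repressor PexC bound, *sibN* is not transcribed.
So SibN is not produced.
Citrulline is absent, so JalK is inactive.
c-di-GMP is present, so DulJ is active.
With repressor DulJ bound, *oxaR* is not transcribed.
So OxaR is not produced.
No activator is available at the *purL* promoter, so *purL* is not transcribed.
So PurL is not produced.
With no repressor bound, *dulR* is transcribed.

ON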